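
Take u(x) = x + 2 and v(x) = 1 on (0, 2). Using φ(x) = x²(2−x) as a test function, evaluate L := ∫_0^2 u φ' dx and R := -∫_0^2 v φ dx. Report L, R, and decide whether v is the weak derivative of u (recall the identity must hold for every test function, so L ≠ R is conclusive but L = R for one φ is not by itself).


LHS = -4/3, RHS = -4/3. Yes, v = u' weakly.

u(x) = x + 2, classical derivative u'(x) = 1.
φ(x) = x²(2−x), so φ'(x) = x*(4 - 3*x).
Note φ(0) = φ(2) = 0, so the boundary term u·φ vanishes.
LHS = ∫_0^2 u(x) φ'(x) dx = ∫_0^2 (-3*x^3 - 2*x^2 + 8*x) dx. Term by term:
  ∫_0^2 -3*x^3 dx = -12;  ∫_0^2 -2*x^2 dx = -16/3;  ∫_0^2 8*x dx = 16.
Sum: -12 − 16/3 + 16 = -4/3.
So LHS = -4/3.
∫_0^2 v(x) φ(x) dx = ∫_0^2 (-x^3 + 2*x^2) dx. Term by term:
  ∫_0^2 -x^3 dx = -4;  ∫_0^2 2*x^2 dx = 16/3.
Sum: -4 + 16/3 = 4/3.
So RHS = -∫_0^2 v(x) φ(x) dx = -4/3.
LHS = RHS, so the identity holds for this test φ.
Moreover u is smooth here and v(x) = u'(x) = 1 pointwise, so the identity holds for every test function. Hence v is the weak derivative of u.


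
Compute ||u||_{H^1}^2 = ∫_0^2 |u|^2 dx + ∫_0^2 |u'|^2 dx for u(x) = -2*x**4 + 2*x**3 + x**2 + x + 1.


||u||_{H^1}^2 = 17168/63

The H^1 norm (squared) on an interval (0, L) is
  ||u||_{H^1}^2 = ∫_0^L u(x)^2 dx + ∫_0^L u'(x)^2 dx.
Compute u'(x) = -8*x**3 + 6*x**2 + 2*x + 1.
Then u(x)^2 = 4*x**8 - 8*x**7 + x**4 + 6*x**3 + 3*x**2 + 2*x + 1 and u'(x)^2 = 64*x**6 - 96*x**5 + 4*x**4 + 8*x**3 + 16*x**2 + 4*x + 1.
Integrate each monomial from 0 to 2 using ∫_0^2 c·x^n dx = c·2^(n+1)/(n+1):
  ∫_0^2 u(x)^2 dx = ∫_0^2 (4*x^8 - 8*x^7 + x^4 + 6*x^3 + 3*x^2 + 2*x + 1) dx. Term by term:
    ∫_0^2 4*x^8 dx = 2048/9;  ∫_0^2 -8*x^7 dx = -256;  ∫_0^2 x^4 dx = 32/5;
    ∫_0^2 6*x^3 dx = 24;  ∫_0^2 3*x^2 dx = 8;  ∫_0^2 2*x dx = 4;
    ∫_0^2 1 dx = 2.
  Sum: 2048/9 − 256 + 32/5 + 24 + 8 + 4 + 2 = 718/45.
  ∫_0^2 u'(x)^2 dx = ∫_0^2 (64*x^6 - 96*x^5 + 4*x^4 + 8*x^3 + 16*x^2 + 4*x + 1) dx. Term by term:
    ∫_0^2 64*x^6 dx = 8192/7;  ∫_0^2 -96*x^5 dx = -1024;  ∫_0^2 4*x^4 dx = 128/5;
    ∫_0^2 8*x^3 dx = 32;  ∫_0^2 16*x^2 dx = 128/3;  ∫_0^2 4*x dx = 8;
    ∫_0^2 1 dx = 2.
  Sum: 8192/7 − 1024 + 128/5 + 32 + 128/3 + 8 + 2 = 26938/105.
Adding: ||u||_{H^1}^2 = 718/45 + 26938/105 = 17168/63.


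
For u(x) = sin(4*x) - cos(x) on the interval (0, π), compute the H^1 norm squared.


||u||_{H^1(0,π)}^2 = -32/15 + 19*π/2

u'(x) = sin(x) + 4*cos(4*x).
Expand u² and (u')² and integrate term by term on (0, π), using: for integers n ≥ 1, ∫_0^π sin²(nx) dx = ∫_0^π cos²(nx) dx = π/2; for n ≠ n', ∫_0^π sin(nx)sin(n'x) dx = ∫_0^π cos(nx)cos(n'x) dx = 0; and by product-to-sum, ∫_0^π sin(nx)cos(n'x) dx = ½∫_0^π [sin((n+n')x) + sin((n−n')x)] dx, which is 0 when n+n' is even and 2n/(n²−n'²) when n+n' is odd (it need not vanish on (0, π)).
  u² squared terms: (-1)²·∫cos(x)² dx = 1·π/2 = π/2;  (1)²·∫sin(4x)² dx = 1·π/2 = π/2.
  u² cross terms: 2·(-1)·(1)·∫cos(x)·sin(4x) dx = -2·(8/15) = -16/15.
  So ∫_0^π u² dx = π/2 + π/2 − 16/15 = -16/15 + π.
  (u')² squared terms: (4)²·∫cos(4x)² dx = 16·π/2 = 8*π;  (1)²·∫sin(x)² dx = 1·π/2 = π/2.
  (u')² cross terms: 2·(4)·(1)·∫cos(4x)·sin(x) dx = 8·(-2/15) = -16/15.
  So ∫_0^π (u')² dx = 8*π + π/2 − 16/15 = -16/15 + 17*π/2.
||u||_{H^1}^2 = (-16/15 + π) + (-16/15 + 17*π/2) = -32/15 + 19*π/2.


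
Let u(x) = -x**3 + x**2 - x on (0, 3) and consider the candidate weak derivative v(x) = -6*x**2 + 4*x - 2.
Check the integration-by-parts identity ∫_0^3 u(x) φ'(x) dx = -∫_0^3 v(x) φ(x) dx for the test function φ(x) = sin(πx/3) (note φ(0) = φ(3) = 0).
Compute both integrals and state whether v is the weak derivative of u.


LHS = -324/π^3 + 69/π, RHS = -648/π^3 + 138/π. No, v is not the weak derivative of u.

u(x) = -x**3 + x**2 - x, classical derivative u'(x) = -3*x**2 + 2*x - 1.
φ(x) = sin(πx/3), so φ'(x) = π*cos(π*x/3)/3.
Note φ(0) = φ(3) = 0, so the boundary term u·φ vanishes.
LHS = ∫_0^3 u(x) φ'(x) dx = ∫_0^3 (-π*x^3*cos(π*x/3)/3 + π*x^2*cos(π*x/3)/3 - π*x*cos(π*x/3)/3) dx. Term by term:
  ∫_0^3 -π*x*cos(π*x/3)/3 dx = 6/π;  ∫_0^3 -π*x^3*cos(π*x/3)/3 dx = -324/π^3 + 81/π;  ∫_0^3 π*x^2*cos(π*x/3)/3 dx = -18/π.
Sum: 6/π + -324/π^3 + 81/π − 18/π = -324/π^3 + 69/π.
So LHS = -324/π^3 + 69/π.
∫_0^3 v(x) φ(x) dx = ∫_0^3 (-6*x^2*sin(π*x/3) + 4*x*sin(π*x/3) - 2*sin(π*x/3)) dx. Term by term:
  ∫_0^3 -2*sin(π*x/3) dx = -12/π;  ∫_0^3 -6*x^2*sin(π*x/3) dx = -162/π + 648/π^3;  ∫_0^3 4*x*sin(π*x/3) dx = 36/π.
Sum: -12/π + -162/π + 648/π^3 + 36/π = -138/π + 648/π^3.
So RHS = -∫_0^3 v(x) φ(x) dx = -648/π^3 + 138/π.
LHS − RHS = -69/π + 324/π^3 ≠ 0, so the identity fails.
(For a valid weak derivative the identity must hold for EVERY test function, in particular this one. The failure shows v is NOT the weak derivative of u.)
Correct weak derivative would be u'(x) = -3*x**2 + 2*x - 1.


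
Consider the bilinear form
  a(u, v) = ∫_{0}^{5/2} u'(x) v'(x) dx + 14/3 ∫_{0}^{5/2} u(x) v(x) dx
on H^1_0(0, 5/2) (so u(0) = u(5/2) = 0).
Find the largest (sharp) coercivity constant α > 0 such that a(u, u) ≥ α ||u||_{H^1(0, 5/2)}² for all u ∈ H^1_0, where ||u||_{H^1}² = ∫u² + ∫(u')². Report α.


α = 1

Coercivity of a(·,·) on H^1_0(0, 5/2) means a(u, u) ≥ α ||u||_{H^1}² for every u ∈ H^1_0.
The interval has length L = 5/2, and Poincaré/coercivity depend only on L. Here a(u, u) = ∫(u')² + (14/3)·∫u².
Here c = 14/3 ≥ 1, so a(u,u) = ∫(u')² + c∫u² ≥ ∫(u')² + ∫u² = ||u||_{H^1}², i.e. α = 1 works. No larger α is possible: a(u,u) ≥ α||u||_{H^1}² means (1−α)∫(u')² ≥ (α−c)∫u², and for the modes u_n = sin(nπ(x−x₀)/L) (x₀ the left endpoint) one has ∫u_n²/∫(u_n')² = (L/(nπ))² → 0, so a(u_n,u_n)/||u_n||_{H^1}² → 1. Hence the optimal constant is α = 1.
Therefore α = 1.


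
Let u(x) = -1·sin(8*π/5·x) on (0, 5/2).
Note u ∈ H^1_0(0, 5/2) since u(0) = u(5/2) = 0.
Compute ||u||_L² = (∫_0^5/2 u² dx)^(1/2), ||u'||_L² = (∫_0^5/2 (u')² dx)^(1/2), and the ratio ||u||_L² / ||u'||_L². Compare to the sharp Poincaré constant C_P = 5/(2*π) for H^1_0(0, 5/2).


||u||_L² / ||u'||_L² = 5/(8*π) < C_P = 5/(2*π).

u(x) = -1·sin(8*π/5·x), so u'(x) = -8*π*cos(8*π*x/5)/5.
Writing u(x) = A·sin(kπx/L) with A = -1 and k = 4, use ∫_0^L sin²(kπx/L) dx = L/2 and ∫_0^L cos²(kπx/L) dx = L/2.
u² = 1·sin²(8*π/5·x) and (u')² = 64*π^2/25·cos²(8*π/5·x), and each of sin², cos² integrates to L/2 = 5/4 over (0, 5/2).
∫_0^5/2 u² dx = 5/4, so ||u||_L² = sqrt(5)/2.
∫_0^5/2 (u')² dx = 16*π^2/5, so ||u'||_L² = 4*sqrt(5)*π/5.
Ratio ||u||_L² / ||u'||_L² = 5/(8*π).
Sharp Poincaré constant on H^1_0(0, 5/2) is C_P = L/π = 5/(2*π), achieved by sin(2*π/5·x).
This is the k = 4 harmonic; the ratio L/(kπ) is strictly less than C_P = L/π, consistent with the sharp inequality ||u||_L² ≤ C_P ||u'||_L².


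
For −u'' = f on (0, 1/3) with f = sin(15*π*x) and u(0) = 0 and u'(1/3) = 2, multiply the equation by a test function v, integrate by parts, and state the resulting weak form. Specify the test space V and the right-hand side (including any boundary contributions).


V = {v ∈ H^1(0, 1/3) : v(0) = 0} (test functions vanish at x = 0 where u is specified); weak form: ∫_0^1/3 u'v' dx = ∫_0^1/3 (sin(15*π*x)) v dx + 2·v(1/3) for all v ∈ V.

Multiply both sides by a test function v and integrate from 0 to 1/3:
  ∫_0^1/3 −u''(x) v(x) dx = ∫_0^1/3 f(x) v(x) dx.
Integrate the LHS by parts once:
  ∫_0^1/3 −u'' v dx = −[u'(x) v(x)]_0^1/3 + ∫_0^1/3 u'(x) v'(x) dx.
Thus ∫_0^1/3 u'(x) v'(x) dx = ∫_0^1/3 f(x) v(x) dx + [u'(x) v(x)]_0^1/3.
Choose V so that boundary terms are either known or forced to vanish.
Mixed BC: u(0) = 0 (Dirichlet) and u'(1/3) = 2 (Neumann). Define V = {v ∈ H^1(0, 1/3) : v(0) = 0}. Then [u' v]_0^1/3 = u'(1/3)·v(1/3) − u'(0)·0 = 2·v(1/3).
Weak formulation: find u (satisfying any essential BC) such that ∫_0^1/3 u'(x) v'(x) dx = ∫_0^1/3 f v dx + 2·v(1/3) for all v ∈ V (Dirichlet at 0 absorbed into V; Neumann datum at x = 1/3 contributes the boundary term).
Substituting f(x) = sin(15*π*x), the right-hand side is ∫_0^1/3 (sin(15*π*x)) v dx + 2·v(1/3).


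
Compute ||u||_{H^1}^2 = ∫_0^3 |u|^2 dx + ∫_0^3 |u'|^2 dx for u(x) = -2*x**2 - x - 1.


||u||_{H^1}^2 = 2577/5

The H^1 norm (squared) on an interval (0, L) is
  ||u||_{H^1}^2 = ∫_0^L u(x)^2 dx + ∫_0^L u'(x)^2 dx.
Compute u'(x) = -4*x - 1.
Then u(x)^2 = 4*x**4 + 4*x**3 + 5*x**2 + 2*x + 1 and u'(x)^2 = 16*x**2 + 8*x + 1.
Integrate each monomial from 0 to 3 using ∫_0^3 c·x^n dx = c·3^(n+1)/(n+1):
  ∫_0^3 u(x)^2 dx = ∫_0^3 (4*x^4 + 4*x^3 + 5*x^2 + 2*x + 1) dx. Term by term:
    ∫_0^3 4*x^4 dx = 972/5;  ∫_0^3 4*x^3 dx = 81;  ∫_0^3 5*x^2 dx = 45;
    ∫_0^3 2*x dx = 9;  ∫_0^3 1 dx = 3.
  Sum: 972/5 + 81 + 45 + 9 + 3 = 1662/5.
  ∫_0^3 u'(x)^2 dx = ∫_0^3 (16*x^2 + 8*x + 1) dx. Term by term:
    ∫_0^3 16*x^2 dx = 144;  ∫_0^3 8*x dx = 36;  ∫_0^3 1 dx = 3.
  Sum: 144 + 36 + 3 = 183.
Adding: ||u||_{H^1}^2 = 1662/5 + 183 = 2577/5.


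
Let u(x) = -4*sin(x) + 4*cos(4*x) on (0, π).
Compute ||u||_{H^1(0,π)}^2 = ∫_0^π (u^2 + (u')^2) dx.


||u||_{H^1(0,π)}^2 = 1088/15 + 152*π

u'(x) = -16*sin(4*x) - 4*cos(x).
Expand u² and (u')² and integrate term by term on (0, π), using: for integers n ≥ 1, ∫_0^π sin²(nx) dx = ∫_0^π cos²(nx) dx = π/2; for n ≠ n', ∫_0^π sin(nx)sin(n'x) dx = ∫_0^π cos(nx)cos(n'x) dx = 0; and by product-to-sum, ∫_0^π sin(nx)cos(n'x) dx = ½∫_0^π [sin((n+n')x) + sin((n−n')x)] dx, which is 0 when n+n' is even and 2n/(n²−n'²) when n+n' is odd (it need not vanish on (0, π)).
  u² squared terms: (-4)²·∫sin(x)² dx = 16·π/2 = 8*π;  (4)²·∫cos(4x)² dx = 16·π/2 = 8*π.
  u² cross terms: 2·(-4)·(4)·∫sin(x)·cos(4x) dx = -32·(-2/15) = 64/15.
  So ∫_0^π u² dx = 8*π + 8*π + 64/15 = 64/15 + 16*π.
  (u')² squared terms: (-16)²·∫sin(4x)² dx = 256·π/2 = 128*π;  (-4)²·∫cos(x)² dx = 16·π/2 = 8*π.
  (u')² cross terms: 2·(-16)·(-4)·∫sin(4x)·cos(x) dx = 128·(8/15) = 1024/15.
  So ∫_0^π (u')² dx = 128*π + 8*π + 1024/15 = 1024/15 + 136*π.
||u||_{H^1}^2 = (64/15 + 16*π) + (1024/15 + 136*π) = 1088/15 + 152*π.


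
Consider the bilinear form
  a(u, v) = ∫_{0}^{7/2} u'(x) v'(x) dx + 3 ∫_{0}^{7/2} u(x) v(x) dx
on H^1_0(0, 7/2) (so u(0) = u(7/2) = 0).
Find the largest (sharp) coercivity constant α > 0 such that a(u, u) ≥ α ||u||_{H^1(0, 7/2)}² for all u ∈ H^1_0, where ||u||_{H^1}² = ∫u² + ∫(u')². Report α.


α = 1

Coercivity of a(·,·) on H^1_0(0, 7/2) means a(u, u) ≥ α ||u||_{H^1}² for every u ∈ H^1_0.
The interval has length L = 7/2, and Poincaré/coercivity depend only on L. Here a(u, u) = ∫(u')² + (3)·∫u².
Here c = 3 ≥ 1, so a(u,u) = ∫(u')² + c∫u² ≥ ∫(u')² + ∫u² = ||u||_{H^1}², i.e. α = 1 works. No larger α is possible: a(u,u) ≥ α||u||_{H^1}² means (1−α)∫(u')² ≥ (α−c)∫u², and for the modes u_n = sin(nπ(x−x₀)/L) (x₀ the left endpoint) one has ∫u_n²/∫(u_n')² = (L/(nπ))² → 0, so a(u_n,u_n)/||u_n||_{H^1}² → 1. Hence the optimal constant is α = 1.
Therefore α = 1.


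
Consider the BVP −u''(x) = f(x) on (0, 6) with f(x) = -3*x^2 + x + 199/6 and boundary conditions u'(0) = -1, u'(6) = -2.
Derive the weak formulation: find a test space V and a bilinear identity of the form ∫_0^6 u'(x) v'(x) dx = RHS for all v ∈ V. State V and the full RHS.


V = H^1(0, 6) (v unrestricted at boundary; u is determined up to an additive constant); weak form: ∫_0^6 u'v' dx = ∫_0^6 (-3*x^2 + x + 199/6) v dx − 2·v(6) + v(0) for all v ∈ V.

Multiply both sides by a test function v and integrate from 0 to 6:
  ∫_0^6 −u''(x) v(x) dx = ∫_0^6 f(x) v(x) dx.
Integrate the LHS by parts once:
  ∫_0^6 −u'' v dx = −[u'(x) v(x)]_0^6 + ∫_0^6 u'(x) v'(x) dx.
Thus ∫_0^6 u'(x) v'(x) dx = ∫_0^6 f(x) v(x) dx + [u'(x) v(x)]_0^6.
Choose V so that boundary terms are either known or forced to vanish.
u has inhomogeneous Neumann u'(0) = -1, u'(6) = -2. [u' v]_0^6 = (-2)·v(6) − (-1)·v(0) = − 2·v(6) + v(0). Take V = H^1(0, 6); boundary term becomes part of RHS.
Weak formulation: find u (satisfying any essential BC) such that ∫_0^6 u'(x) v'(x) dx = ∫_0^6 f v dx − 2·v(6) + v(0) for all v ∈ V (Neumann data are natural BCs: they enter the RHS as boundary terms).
Substituting f(x) = -3*x^2 + x + 199/6, the right-hand side is ∫_0^6 (-3*x^2 + x + 199/6) v dx − 2·v(6) + v(0).
Compatibility check (pure Neumann): taking v ≡ 1 ∈ V gives 0 = ∫_0^6 f dx + (-2) − (-1), i.e. ∫_0^6 f dx must equal u'(0) − u'(6) = 1. Indeed ∫_0^6 (-3*x^2 + x + 199/6) dx = 1, so the data are compatible. The solution is then unique only up to an additive constant (fix it e.g. by requiring ∫_0^6 u dx = 0).


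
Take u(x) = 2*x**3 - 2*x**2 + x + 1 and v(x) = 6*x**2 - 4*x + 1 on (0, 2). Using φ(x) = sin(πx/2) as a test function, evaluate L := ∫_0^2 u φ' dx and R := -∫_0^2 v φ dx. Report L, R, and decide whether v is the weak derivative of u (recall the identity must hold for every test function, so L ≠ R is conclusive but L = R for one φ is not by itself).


LHS = -36/π + 192/π^3, RHS = -36/π + 192/π^3. Yes, v = u' weakly.

u(x) = 2*x**3 - 2*x**2 + x + 1, classical derivative u'(x) = 6*x**2 - 4*x + 1.
φ(x) = sin(πx/2), so φ'(x) = π*cos(π*x/2)/2.
Note φ(0) = φ(2) = 0, so the boundary term u·φ vanishes.
LHS = ∫_0^2 u(x) φ'(x) dx = ∫_0^2 (π*x^3*cos(π*x/2) - π*x^2*cos(π*x/2) + π*x*cos(π*x/2)/2 + π*cos(π*x/2)/2) dx. Term by term:
  ∫_0^2 π*cos(π*x/2)/2 dx = 0;  ∫_0^2 π*x^3*cos(π*x/2) dx = -48/π + 192/π^3;  ∫_0^2 π*x*cos(π*x/2)/2 dx = -4/π;
  ∫_0^2 -π*x^2*cos(π*x/2) dx = 16/π.
Sum: 0 + -48/π + 192/π^3 − 4/π + 16/π = -36/π + 192/π^3.
So LHS = -36/π + 192/π^3.
∫_0^2 v(x) φ(x) dx = ∫_0^2 (6*x^2*sin(π*x/2) - 4*x*sin(π*x/2) + sin(π*x/2)) dx. Term by term:
  ∫_0^2 -4*x*sin(π*x/2) dx = -16/π;  ∫_0^2 6*x^2*sin(π*x/2) dx = -192/π^3 + 48/π;  ∫_0^2 sin(π*x/2) dx = 4/π.
Sum: -16/π + -192/π^3 + 48/π + 4/π = -192/π^3 + 36/π.
So RHS = -∫_0^2 v(x) φ(x) dx = -36/π + 192/π^3.
LHS = RHS, so the identity holds for this test φ.
Moreover u is smooth here and v(x) = u'(x) = 6*x**2 - 4*x + 1 pointwise, so the identity holds for every test function. Hence v is the weak derivative of u.


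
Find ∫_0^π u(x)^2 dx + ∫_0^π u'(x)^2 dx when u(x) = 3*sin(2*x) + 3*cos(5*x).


||u||_{H^1(0,π)}^2 = -624/7 + 279*π/2

u'(x) = -15*sin(5*x) + 6*cos(2*x).
Expand u² and (u')² and integrate term by term on (0, π), using: for integers n ≥ 1, ∫_0^π sin²(nx) dx = ∫_0^π cos²(nx) dx = π/2; for n ≠ n', ∫_0^π sin(nx)sin(n'x) dx = ∫_0^π cos(nx)cos(n'x) dx = 0; and by product-to-sum, ∫_0^π sin(nx)cos(n'x) dx = ½∫_0^π [sin((n+n')x) + sin((n−n')x)] dx, which is 0 when n+n' is even and 2n/(n²−n'²) when n+n' is odd (it need not vanish on (0, π)).
  u² squared terms: (3)²·∫cos(5x)² dx = 9·π/2 = 9*π/2;  (3)²·∫sin(2x)² dx = 9·π/2 = 9*π/2.
  u² cross terms: 2·(3)·(3)·∫cos(5x)·sin(2x) dx = 18·(-4/21) = -24/7.
  So ∫_0^π u² dx = 9*π/2 + 9*π/2 − 24/7 = -24/7 + 9*π.
  (u')² squared terms: (-15)²·∫sin(5x)² dx = 225·π/2 = 225*π/2;  (6)²·∫cos(2x)² dx = 36·π/2 = 18*π.
  (u')² cross terms: 2·(-15)·(6)·∫sin(5x)·cos(2x) dx = -180·(10/21) = -600/7.
  So ∫_0^π (u')² dx = 225*π/2 + 18*π − 600/7 = -600/7 + 261*π/2.
||u||_{H^1}^2 = (-24/7 + 9*π) + (-600/7 + 261*π/2) = -624/7 + 279*π/2.


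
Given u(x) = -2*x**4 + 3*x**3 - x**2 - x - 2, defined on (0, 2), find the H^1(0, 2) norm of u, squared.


||u||_{H^1}^2 = 14338/45

The H^1 norm (squared) on an interval (0, L) is
  ||u||_{H^1}^2 = ∫_0^L u(x)^2 dx + ∫_0^L u'(x)^2 dx.
Compute u'(x) = -8*x**3 + 9*x**2 - 2*x - 1.
Then u(x)^2 = 4*x**8 - 12*x**7 + 13*x**6 - 2*x**5 + 3*x**4 - 10*x**3 + 5*x**2 + 4*x + 4 and u'(x)^2 = 64*x**6 - 144*x**5 + 113*x**4 - 20*x**3 - 14*x**2 + 4*x + 1.
Integrate each monomial from 0 to 2 using ∫_0^2 c·x^n dx = c·2^(n+1)/(n+1):
  ∫_0^2 u(x)^2 dx = ∫_0^2 (4*x^8 - 12*x^7 + 13*x^6 - 2*x^5 + 3*x^4 - 10*x^3 + 5*x^2 + 4*x + 4) dx. Term by term:
    ∫_0^2 4*x^8 dx = 2048/9;  ∫_0^2 -12*x^7 dx = -384;  ∫_0^2 13*x^6 dx = 1664/7;
    ∫_0^2 -2*x^5 dx = -64/3;  ∫_0^2 3*x^4 dx = 96/5;  ∫_0^2 -10*x^3 dx = -40;
    ∫_0^2 5*x^2 dx = 40/3;  ∫_0^2 4*x dx = 8;  ∫_0^2 4 dx = 8.
  Sum: 2048/9 − 384 + 1664/7 − 64/3 + 96/5 − 40 + 40/3 + 8 + 8 = 21568/315.
  ∫_0^2 u'(x)^2 dx = ∫_0^2 (64*x^6 - 144*x^5 + 113*x^4 - 20*x^3 - 14*x^2 + 4*x + 1) dx. Term by term:
    ∫_0^2 64*x^6 dx = 8192/7;  ∫_0^2 -144*x^5 dx = -1536;  ∫_0^2 113*x^4 dx = 3616/5;
    ∫_0^2 -20*x^3 dx = -80;  ∫_0^2 -14*x^2 dx = -112/3;  ∫_0^2 4*x dx = 8;
    ∫_0^2 1 dx = 2.
  Sum: 8192/7 − 1536 + 3616/5 − 80 − 112/3 + 8 + 2 = 26266/105.
Adding: ||u||_{H^1}^2 = 21568/315 + 26266/105 = 14338/45.


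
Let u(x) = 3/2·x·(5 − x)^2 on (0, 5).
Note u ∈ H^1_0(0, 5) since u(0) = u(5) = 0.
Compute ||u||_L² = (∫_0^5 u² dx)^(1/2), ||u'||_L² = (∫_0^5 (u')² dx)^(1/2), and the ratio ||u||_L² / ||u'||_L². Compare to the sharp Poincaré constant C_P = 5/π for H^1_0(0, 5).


||u||_L² / ||u'||_L² = 5*sqrt(14)/14 < C_P = 5/π.

u(x) = 3/2·x·(5 − x)^2, so u'(x) = 9*x^2/2 - 30*x + 75/2.
u(x) = 3/2·x·(5 − x)^2 vanishes at x = 0 and x = 5, so u ∈ H^1_0(0, 5). Differentiate via the product rule and integrate the resulting polynomials term by term.
  ∫_0^5 u² dx = ∫_0^5 (9*x^6/4 - 45*x^5 + 675*x^4/2 - 1125*x^3 + 5625*x^2/4) dx. Term by term:
    ∫_0^5 9*x^6/4 dx = 703125/28;  ∫_0^5 -45*x^5 dx = -234375/2;  ∫_0^5 675*x^4/2 dx = 421875/2;
    ∫_0^5 -1125*x^3 dx = -703125/4;  ∫_0^5 5625*x^2/4 dx = 234375/4.
  Sum: 703125/28 − 234375/2 + 421875/2 − 703125/4 + 234375/4 = 46875/28.
  ∫_0^5 (u')² dx = ∫_0^5 (81*x^4/4 - 270*x^3 + 2475*x^2/2 - 2250*x + 5625/4) dx. Term by term:
    ∫_0^5 81*x^4/4 dx = 50625/4;  ∫_0^5 -270*x^3 dx = -84375/2;  ∫_0^5 2475*x^2/2 dx = 103125/2;
    ∫_0^5 -2250*x dx = -28125;  ∫_0^5 5625/4 dx = 28125/4.
  Sum: 50625/4 − 84375/2 + 103125/2 − 28125 + 28125/4 = 1875/2.
∫_0^5 u² dx = 46875/28, so ||u||_L² = 125*sqrt(21)/14.
∫_0^5 (u')² dx = 1875/2, so ||u'||_L² = 25*sqrt(6)/2.
Ratio ||u||_L² / ||u'||_L² = 5*sqrt(14)/14.
Sharp Poincaré constant on H^1_0(0, 5) is C_P = L/π = 5/π, achieved by sin(π/5·x).
A polynomial bump cannot attain the sharp Poincaré constant (only the first sine eigenfunction does), so the ratio is strictly less than C_P, consistent with ||u||_L² ≤ C_P ||u'||_L².


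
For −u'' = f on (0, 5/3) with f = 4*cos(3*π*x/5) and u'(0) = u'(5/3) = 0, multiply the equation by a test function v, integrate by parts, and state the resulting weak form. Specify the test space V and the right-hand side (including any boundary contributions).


V = H^1(0, 5/3) (no boundary constraint on v; u is determined up to an additive constant); weak form: ∫_0^5/3 u'v' dx = ∫_0^5/3 (4*cos(3*π*x/5)) v dx for all v ∈ V.

Multiply both sides by a test function v and integrate from 0 to 5/3:
  ∫_0^5/3 −u''(x) v(x) dx = ∫_0^5/3 f(x) v(x) dx.
Integrate the LHS by parts once:
  ∫_0^5/3 −u'' v dx = −[u'(x) v(x)]_0^5/3 + ∫_0^5/3 u'(x) v'(x) dx.
Thus ∫_0^5/3 u'(x) v'(x) dx = ∫_0^5/3 f(x) v(x) dx + [u'(x) v(x)]_0^5/3.
Choose V so that boundary terms are either known or forced to vanish.
u has homogeneous Neumann: u'(0) = u'(5/3) = 0. So [u' v]_0^5/3 = 0·v(5/3) − 0·v(0) = 0 for any v; take V = H^1(0, 5/3).
Weak formulation: find u (satisfying any essential BC) such that ∫_0^5/3 u'(x) v'(x) dx = ∫_0^5/3 f v dx for all v ∈ V (homogeneous Neumann, so boundary terms vanish).
Substituting f(x) = 4*cos(3*π*x/5), the right-hand side is ∫_0^5/3 (4*cos(3*π*x/5)) v dx.
Compatibility check (pure Neumann): taking v ≡ 1 ∈ V gives 0 = ∫_0^5/3 f dx + (0) − (0), i.e. ∫_0^5/3 f dx must equal u'(0) − u'(5/3) = 0. Indeed ∫_0^5/3 (4*cos(3*π*x/5)) dx = 0, so the data are compatible. The solution is then unique only up to an additive constant (fix it e.g. by requiring ∫_0^5/3 u dx = 0).


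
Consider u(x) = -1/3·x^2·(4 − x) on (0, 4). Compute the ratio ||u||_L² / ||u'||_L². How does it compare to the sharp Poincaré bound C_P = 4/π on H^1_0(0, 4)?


||u||_L² / ||u'||_L² = 2*sqrt(14)/7 < C_P = 4/π.

u(x) = -1/3·x^2·(4 − x), so u'(x) = x*(3*x - 8)/3.
u(x) = -1/3·x^2·(4 − x) vanishes at x = 0 and x = 4, so u ∈ H^1_0(0, 4). Differentiate via the product rule and integrate the resulting polynomials term by term.
  ∫_0^4 u² dx = ∫_0^4 (x^6/9 - 8*x^5/9 + 16*x^4/9) dx. Term by term:
    ∫_0^4 x^6/9 dx = 16384/63;  ∫_0^4 -8*x^5/9 dx = -16384/27;  ∫_0^4 16*x^4/9 dx = 16384/45.
  Sum: 16384/63 − 16384/27 + 16384/45 = 16384/945.
  ∫_0^4 (u')² dx = ∫_0^4 (x^4 - 16*x^3/3 + 64*x^2/9) dx. Term by term:
    ∫_0^4 x^4 dx = 1024/5;  ∫_0^4 -16*x^3/3 dx = -1024/3;  ∫_0^4 64*x^2/9 dx = 4096/27.
  Sum: 1024/5 − 1024/3 + 4096/27 = 2048/135.
∫_0^4 u² dx = 16384/945, so ||u||_L² = 128*sqrt(105)/315.
∫_0^4 (u')² dx = 2048/135, so ||u'||_L² = 32*sqrt(30)/45.
Ratio ||u||_L² / ||u'||_L² = 2*sqrt(14)/7.
Sharp Poincaré constant on H^1_0(0, 4) is C_P = L/π = 4/π, achieved by sin(π/4·x).
A polynomial bump cannot attain the sharp Poincaré constant (only the first sine eigenfunction does), so the ratio is strictly less than C_P, consistent with ||u||_L² ≤ C_P ||u'||_L².


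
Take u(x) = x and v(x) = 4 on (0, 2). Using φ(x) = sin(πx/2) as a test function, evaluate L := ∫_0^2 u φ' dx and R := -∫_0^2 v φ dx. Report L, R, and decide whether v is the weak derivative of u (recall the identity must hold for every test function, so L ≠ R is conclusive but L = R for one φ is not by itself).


LHS = -4/π, RHS = -16/π. No, v is not the weak derivative of u.

u(x) = x, classical derivative u'(x) = 1.
φ(x) = sin(πx/2), so φ'(x) = π*cos(π*x/2)/2.
Note φ(0) = φ(2) = 0, so the boundary term u·φ vanishes.
LHS = ∫_0^2 u(x) φ'(x) dx = ∫_0^2 (π*x*cos(π*x/2)/2) dx. Term by term:
  ∫_0^2 π*x*cos(π*x/2)/2 dx = -4/π.
So LHS = -4/π.
∫_0^2 v(x) φ(x) dx = ∫_0^2 (4*sin(π*x/2)) dx. Term by term:
  ∫_0^2 4*sin(π*x/2) dx = 16/π.
So RHS = -∫_0^2 v(x) φ(x) dx = -16/π.
LHS − RHS = 12/π ≠ 0, so the identity fails.
(For a valid weak derivative the identity must hold for EVERY test function, in particular this one. The failure shows v is NOT the weak derivative of u.)
Correct weak derivative would be u'(x) = 1.


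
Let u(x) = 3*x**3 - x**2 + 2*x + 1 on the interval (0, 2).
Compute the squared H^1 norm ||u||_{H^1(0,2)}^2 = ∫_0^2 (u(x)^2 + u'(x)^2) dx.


||u||_{H^1}^2 = 23806/35

The H^1 norm (squared) on an interval (0, L) is
  ||u||_{H^1}^2 = ∫_0^L u(x)^2 dx + ∫_0^L u'(x)^2 dx.
Compute u'(x) = 9*x**2 - 2*x + 2.
Then u(x)^2 = 9*x**6 - 6*x**5 + 13*x**4 + 2*x**3 + 2*x**2 + 4*x + 1 and u'(x)^2 = 81*x**4 - 36*x**3 + 40*x**2 - 8*x + 4.
Integrate each monomial from 0 to 2 using ∫_0^2 c·x^n dx = c·2^(n+1)/(n+1):
  ∫_0^2 u(x)^2 dx = ∫_0^2 (9*x^6 - 6*x^5 + 13*x^4 + 2*x^3 + 2*x^2 + 4*x + 1) dx. Term by term:
    ∫_0^2 9*x^6 dx = 1152/7;  ∫_0^2 -6*x^5 dx = -64;  ∫_0^2 13*x^4 dx = 416/5;
    ∫_0^2 2*x^3 dx = 8;  ∫_0^2 2*x^2 dx = 16/3;  ∫_0^2 4*x dx = 8;
    ∫_0^2 1 dx = 2.
  Sum: 1152/7 − 64 + 416/5 + 8 + 16/3 + 8 + 2 = 21746/105.
  ∫_0^2 u'(x)^2 dx = ∫_0^2 (81*x^4 - 36*x^3 + 40*x^2 - 8*x + 4) dx. Term by term:
    ∫_0^2 81*x^4 dx = 2592/5;  ∫_0^2 -36*x^3 dx = -144;  ∫_0^2 40*x^2 dx = 320/3;
    ∫_0^2 -8*x dx = -16;  ∫_0^2 4 dx = 8.
  Sum: 2592/5 − 144 + 320/3 − 16 + 8 = 7096/15.
Adding: ||u||_{H^1}^2 = 21746/105 + 7096/15 = 23806/35.


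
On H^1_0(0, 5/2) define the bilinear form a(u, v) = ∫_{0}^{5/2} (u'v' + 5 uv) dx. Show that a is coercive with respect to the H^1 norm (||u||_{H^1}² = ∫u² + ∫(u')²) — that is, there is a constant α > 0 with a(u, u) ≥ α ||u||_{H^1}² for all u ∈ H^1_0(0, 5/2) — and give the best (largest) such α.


α = 1

Coercivity of a(·,·) on H^1_0(0, 5/2) means a(u, u) ≥ α ||u||_{H^1}² for every u ∈ H^1_0.
The interval has length L = 5/2, and Poincaré/coercivity depend only on L. Here a(u, u) = ∫(u')² + (5)·∫u².
Here c = 5 ≥ 1, so a(u,u) = ∫(u')² + c∫u² ≥ ∫(u')² + ∫u² = ||u||_{H^1}², i.e. α = 1 works. No larger α is possible: a(u,u) ≥ α||u||_{H^1}² means (1−α)∫(u')² ≥ (α−c)∫u², and for the modes u_n = sin(nπ(x−x₀)/L) (x₀ the left endpoint) one has ∫u_n²/∫(u_n')² = (L/(nπ))² → 0, so a(u_n,u_n)/||u_n||_{H^1}² → 1. Hence the optimal constant is α = 1.
Therefore α = 1.


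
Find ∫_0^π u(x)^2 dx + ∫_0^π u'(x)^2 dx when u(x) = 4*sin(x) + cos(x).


||u||_{H^1(0,π)}^2 = 17*π

u'(x) = -sin(x) + 4*cos(x).
Expand u² and (u')² and integrate term by term on (0, π), using: for integers n ≥ 1, ∫_0^π sin²(nx) dx = ∫_0^π cos²(nx) dx = π/2; for n ≠ n', ∫_0^π sin(nx)sin(n'x) dx = ∫_0^π cos(nx)cos(n'x) dx = 0; and by product-to-sum, ∫_0^π sin(nx)cos(n'x) dx = ½∫_0^π [sin((n+n')x) + sin((n−n')x)] dx, which is 0 when n+n' is even and 2n/(n²−n'²) when n+n' is odd (it need not vanish on (0, π)).
  u² squared terms: (4)²·∫sin(x)² dx = 16·π/2 = 8*π;  (1)²·∫cos(x)² dx = 1·π/2 = π/2.
  u² cross terms: 2·(4)·(1)·∫sin(x)·cos(x) dx = 8·(0) = 0.
  So ∫_0^π u² dx = 8*π + π/2 + 0 = 17*π/2.
  (u')² squared terms: (-1)²·∫sin(x)² dx = 1·π/2 = π/2;  (4)²·∫cos(x)² dx = 16·π/2 = 8*π.
  (u')² cross terms: 2·(-1)·(4)·∫sin(x)·cos(x) dx = -8·(0) = 0.
  So ∫_0^π (u')² dx = π/2 + 8*π + 0 = 17*π/2.
||u||_{H^1}^2 = (17*π/2) + (17*π/2) = 17*π.


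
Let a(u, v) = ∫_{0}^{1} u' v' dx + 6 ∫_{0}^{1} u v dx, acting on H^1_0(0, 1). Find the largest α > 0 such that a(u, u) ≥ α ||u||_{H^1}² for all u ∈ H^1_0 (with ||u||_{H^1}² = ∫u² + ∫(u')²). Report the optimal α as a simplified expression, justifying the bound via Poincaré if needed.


α = 1

Coercivity of a(·,·) on H^1_0(0, 1) means a(u, u) ≥ α ||u||_{H^1}² for every u ∈ H^1_0.
The interval has length L = 1, and Poincaré/coercivity depend only on L. Here a(u, u) = ∫(u')² + (6)·∫u².
Here c = 6 ≥ 1, so a(u,u) = ∫(u')² + c∫u² ≥ ∫(u')² + ∫u² = ||u||_{H^1}², i.e. α = 1 works. No larger α is possible: a(u,u) ≥ α||u||_{H^1}² means (1−α)∫(u')² ≥ (α−c)∫u², and for the modes u_n = sin(nπ(x−x₀)/L) (x₀ the left endpoint) one has ∫u_n²/∫(u_n')² = (L/(nπ))² → 0, so a(u_n,u_n)/||u_n||_{H^1}² → 1. Hence the optimal constant is α = 1.
Therefore α = 1.


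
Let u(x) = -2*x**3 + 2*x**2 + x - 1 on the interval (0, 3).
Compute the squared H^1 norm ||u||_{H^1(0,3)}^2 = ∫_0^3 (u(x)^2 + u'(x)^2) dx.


||u||_{H^1}^2 = 44076/35

The H^1 norm (squared) on an interval (0, L) is
  ||u||_{H^1}^2 = ∫_0^L u(x)^2 dx + ∫_0^L u'(x)^2 dx.
Compute u'(x) = -6*x**2 + 4*x + 1.
Then u(x)^2 = 4*x**6 - 8*x**5 + 8*x**3 - 3*x**2 - 2*x + 1 and u'(x)^2 = 36*x**4 - 48*x**3 + 4*x**2 + 8*x + 1.
Integrate each monomial from 0 to 3 using ∫_0^3 c·x^n dx = c·3^(n+1)/(n+1):
  ∫_0^3 u(x)^2 dx = ∫_0^3 (4*x^6 - 8*x^5 + 8*x^3 - 3*x^2 - 2*x + 1) dx. Term by term:
    ∫_0^3 4*x^6 dx = 8748/7;  ∫_0^3 -8*x^5 dx = -972;  ∫_0^3 8*x^3 dx = 162;
    ∫_0^3 -3*x^2 dx = -27;  ∫_0^3 -2*x dx = -9;  ∫_0^3 1 dx = 3.
  Sum: 8748/7 − 972 + 162 − 27 − 9 + 3 = 2847/7.
  ∫_0^3 u'(x)^2 dx = ∫_0^3 (36*x^4 - 48*x^3 + 4*x^2 + 8*x + 1) dx. Term by term:
    ∫_0^3 36*x^4 dx = 8748/5;  ∫_0^3 -48*x^3 dx = -972;  ∫_0^3 4*x^2 dx = 36;
    ∫_0^3 8*x dx = 36;  ∫_0^3 1 dx = 3.
  Sum: 8748/5 − 972 + 36 + 36 + 3 = 4263/5.
Adding: ||u||_{H^1}^2 = 2847/7 + 4263/5 = 44076/35.


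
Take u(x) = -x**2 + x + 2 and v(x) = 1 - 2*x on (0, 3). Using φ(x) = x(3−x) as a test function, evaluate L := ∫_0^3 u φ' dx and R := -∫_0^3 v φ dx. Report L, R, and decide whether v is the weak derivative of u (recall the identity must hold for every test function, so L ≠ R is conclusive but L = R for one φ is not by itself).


LHS = 9, RHS = 9. Yes, v = u' weakly.

u(x) = -x**2 + x + 2, classical derivative u'(x) = 1 - 2*x.
φ(x) = x(3−x), so φ'(x) = 3 - 2*x.
Note φ(0) = φ(3) = 0, so the boundary term u·φ vanishes.
LHS = ∫_0^3 u(x) φ'(x) dx = ∫_0^3 (2*x^3 - 5*x^2 - x + 6) dx. Term by term:
  ∫_0^3 2*x^3 dx = 81/2;  ∫_0^3 -5*x^2 dx = -45;  ∫_0^3 -x dx = -9/2;
  ∫_0^3 6 dx = 18.
Sum: 81/2 − 45 − 9/2 + 18 = 9.
So LHS = 9.
∫_0^3 v(x) φ(x) dx = ∫_0^3 (2*x^3 - 7*x^2 + 3*x) dx. Term by term:
  ∫_0^3 2*x^3 dx = 81/2;  ∫_0^3 -7*x^2 dx = -63;  ∫_0^3 3*x dx = 27/2.
Sum: 81/2 − 63 + 27/2 = -9.
So RHS = -∫_0^3 v(x) φ(x) dx = 9.
LHS = RHS, so the identity holds for this test φ.
Moreover u is smooth here and v(x) = u'(x) = 1 - 2*x pointwise, so the identity holds for every test function. Hence v is the weak derivative of u.


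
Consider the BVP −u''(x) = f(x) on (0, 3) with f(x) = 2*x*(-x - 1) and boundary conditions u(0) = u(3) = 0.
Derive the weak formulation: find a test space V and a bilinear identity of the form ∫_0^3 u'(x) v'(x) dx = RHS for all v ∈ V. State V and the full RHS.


V = H^1_0(0, 3) (so v(0) = v(3) = 0); weak form: ∫_0^3 u'v' dx = ∫_0^3 (2*x*(-x - 1)) v dx for all v ∈ V.

Multiply both sides by a test function v and integrate from 0 to 3:
  ∫_0^3 −u''(x) v(x) dx = ∫_0^3 f(x) v(x) dx.
Integrate the LHS by parts once:
  ∫_0^3 −u'' v dx = −[u'(x) v(x)]_0^3 + ∫_0^3 u'(x) v'(x) dx.
Thus ∫_0^3 u'(x) v'(x) dx = ∫_0^3 f(x) v(x) dx + [u'(x) v(x)]_0^3.
Choose V so that boundary terms are either known or forced to vanish.
u is Dirichlet: u(0) = u(3) = 0. Let V = H^1_0(0, 3); then v(0) = v(3) = 0, and [u' v]_0^3 = 0.
Weak formulation: find u (satisfying any essential BC) such that ∫_0^3 u'(x) v'(x) dx = ∫_0^3 f v dx for all v ∈ V.
Substituting f(x) = 2*x*(-x - 1), the right-hand side is ∫_0^3 (2*x*(-x - 1)) v dx.


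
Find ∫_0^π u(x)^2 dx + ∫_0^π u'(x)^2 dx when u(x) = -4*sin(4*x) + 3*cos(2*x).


||u||_{H^1(0,π)}^2 = 317*π/2

u'(x) = -6*sin(2*x) - 16*cos(4*x).
Expand u² and (u')² and integrate term by term on (0, π), using: for integers n ≥ 1, ∫_0^π sin²(nx) dx = ∫_0^π cos²(nx) dx = π/2; for n ≠ n', ∫_0^π sin(nx)sin(n'x) dx = ∫_0^π cos(nx)cos(n'x) dx = 0; and by product-to-sum, ∫_0^π sin(nx)cos(n'x) dx = ½∫_0^π [sin((n+n')x) + sin((n−n')x)] dx, which is 0 when n+n' is even and 2n/(n²−n'²) when n+n' is odd (it need not vanish on (0, π)).
  u² squared terms: (-4)²·∫sin(4x)² dx = 16·π/2 = 8*π;  (3)²·∫cos(2x)² dx = 9·π/2 = 9*π/2.
  u² cross terms: 2·(-4)·(3)·∫sin(4x)·cos(2x) dx = -24·(0) = 0.
  So ∫_0^π u² dx = 8*π + 9*π/2 + 0 = 25*π/2.
  (u')² squared terms: (-16)²·∫cos(4x)² dx = 256·π/2 = 128*π;  (-6)²·∫sin(2x)² dx = 36·π/2 = 18*π.
  (u')² cross terms: 2·(-16)·(-6)·∫cos(4x)·sin(2x) dx = 192·(0) = 0.
  So ∫_0^π (u')² dx = 128*π + 18*π + 0 = 146*π.
||u||_{H^1}^2 = (25*π/2) + (146*π) = 317*π/2.


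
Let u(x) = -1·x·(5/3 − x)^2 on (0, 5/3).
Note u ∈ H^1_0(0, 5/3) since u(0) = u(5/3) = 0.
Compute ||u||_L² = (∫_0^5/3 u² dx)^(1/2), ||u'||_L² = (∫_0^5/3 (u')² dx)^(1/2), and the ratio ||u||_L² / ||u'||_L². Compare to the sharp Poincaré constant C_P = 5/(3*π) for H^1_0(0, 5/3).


||u||_L² / ||u'||_L² = 5*sqrt(14)/42 < C_P = 5/(3*π).

u(x) = -1·x·(5/3 − x)^2, so u'(x) = (5 - 9*x)*(3*x - 5)/9.
u(x) = -1·x·(5/3 − x)^2 vanishes at x = 0 and x = 5/3, so u ∈ H^1_0(0, 5/3). Differentiate via the product rule and integrate the resulting polynomials term by term.
  ∫_0^5/3 u² dx = ∫_0^5/3 (x^6 - 20*x^5/3 + 50*x^4/3 - 500*x^3/27 + 625*x^2/81) dx. Term by term:
    ∫_0^5/3 x^6 dx = 78125/15309;  ∫_0^5/3 -20*x^5/3 dx = -156250/6561;  ∫_0^5/3 50*x^4/3 dx = 31250/729;
    ∫_0^5/3 -500*x^3/27 dx = -78125/2187;  ∫_0^5/3 625*x^2/81 dx = 78125/6561.
  Sum: 78125/15309 − 156250/6561 + 31250/729 − 78125/2187 + 78125/6561 = 15625/45927.
  ∫_0^5/3 (u')² dx = ∫_0^5/3 (9*x^4 - 40*x^3 + 550*x^2/9 - 1000*x/27 + 625/81) dx. Term by term:
    ∫_0^5/3 9*x^4 dx = 625/27;  ∫_0^5/3 -40*x^3 dx = -6250/81;  ∫_0^5/3 550*x^2/9 dx = 68750/729;
    ∫_0^5/3 -1000*x/27 dx = -12500/243;  ∫_0^5/3 625/81 dx = 3125/243.
  Sum: 625/27 − 6250/81 + 68750/729 − 12500/243 + 3125/243 = 1250/729.
∫_0^5/3 u² dx = 15625/45927, so ||u||_L² = 125*sqrt(7)/567.
∫_0^5/3 (u')² dx = 1250/729, so ||u'||_L² = 25*sqrt(2)/27.
Ratio ||u||_L² / ||u'||_L² = 5*sqrt(14)/42.
Sharp Poincaré constant on H^1_0(0, 5/3) is C_P = L/π = 5/(3*π), achieved by sin(3*π/5·x).
A polynomial bump cannot attain the sharp Poincaré constant (only the first sine eigenfunction does), so the ratio is strictly less than C_P, consistent with ||u||_L² ≤ C_P ||u'||_L².


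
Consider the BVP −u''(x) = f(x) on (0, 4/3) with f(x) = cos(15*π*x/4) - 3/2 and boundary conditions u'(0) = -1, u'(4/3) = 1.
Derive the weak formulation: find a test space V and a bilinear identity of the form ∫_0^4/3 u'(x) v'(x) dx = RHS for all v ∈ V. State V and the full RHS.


V = H^1(0, 4/3) (v unrestricted at boundary; u is determined up to an additive constant); weak form: ∫_0^4/3 u'v' dx = ∫_0^4/3 (cos(15*π*x/4) - 3/2) v dx + v(4/3) + v(0) for all v ∈ V.

Multiply both sides by a test function v and integrate from 0 to 4/3:
  ∫_0^4/3 −u''(x) v(x) dx = ∫_0^4/3 f(x) v(x) dx.
Integrate the LHS by parts once:
  ∫_0^4/3 −u'' v dx = −[u'(x) v(x)]_0^4/3 + ∫_0^4/3 u'(x) v'(x) dx.
Thus ∫_0^4/3 u'(x) v'(x) dx = ∫_0^4/3 f(x) v(x) dx + [u'(x) v(x)]_0^4/3.
Choose V so that boundary terms are either known or forced to vanish.
u has inhomogeneous Neumann u'(0) = -1, u'(4/3) = 1. [u' v]_0^4/3 = (1)·v(4/3) − (-1)·v(0) = v(4/3) + v(0). Take V = H^1(0, 4/3); boundary term becomes part of RHS.
Weak formulation: find u (satisfying any essential BC) such that ∫_0^4/3 u'(x) v'(x) dx = ∫_0^4/3 f v dx + v(4/3) + v(0) for all v ∈ V (Neumann data are natural BCs: they enter the RHS as boundary terms).
Substituting f(x) = cos(15*π*x/4) - 3/2, the right-hand side is ∫_0^4/3 (cos(15*π*x/4) - 3/2) v dx + v(4/3) + v(0).
Compatibility check (pure Neumann): taking v ≡ 1 ∈ V gives 0 = ∫_0^4/3 f dx + (1) − (-1), i.e. ∫_0^4/3 f dx must equal u'(0) − u'(4/3) = -2. Indeed ∫_0^4/3 (cos(15*π*x/4) - 3/2) dx = -2, so the data are compatible. The solution is then unique only up to an additive constant (fix it e.g. by requiring ∫_0^4/3 u dx = 0).


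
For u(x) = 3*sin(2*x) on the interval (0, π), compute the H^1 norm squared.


||u||_{H^1(0,π)}^2 = 45*π/2

u'(x) = 6*cos(2*x).
Expand u² and (u')² and integrate term by term on (0, π), using: for integers n ≥ 1, ∫_0^π sin²(nx) dx = ∫_0^π cos²(nx) dx = π/2; for n ≠ n', ∫_0^π sin(nx)sin(n'x) dx = ∫_0^π cos(nx)cos(n'x) dx = 0; and by product-to-sum, ∫_0^π sin(nx)cos(n'x) dx = ½∫_0^π [sin((n+n')x) + sin((n−n')x)] dx, which is 0 when n+n' is even and 2n/(n²−n'²) when n+n' is odd (it need not vanish on (0, π)).
  u² squared terms: (3)²·∫sin(2x)² dx = 9·π/2 = 9*π/2.
  So ∫_0^π u² dx = 9*π/2.
  (u')² squared terms: (6)²·∫cos(2x)² dx = 36·π/2 = 18*π.
  So ∫_0^π (u')² dx = 18*π.
||u||_{H^1}^2 = (9*π/2) + (18*π) = 45*π/2.


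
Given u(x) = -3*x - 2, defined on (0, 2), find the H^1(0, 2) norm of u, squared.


||u||_{H^1}^2 = 74

The H^1 norm (squared) on an interval (0, L) is
  ||u||_{H^1}^2 = ∫_0^L u(x)^2 dx + ∫_0^L u'(x)^2 dx.
Compute u'(x) = -3.
Then u(x)^2 = 9*x**2 + 12*x + 4 and u'(x)^2 = 9.
Integrate each monomial from 0 to 2 using ∫_0^2 c·x^n dx = c·2^(n+1)/(n+1):
  ∫_0^2 u(x)^2 dx = ∫_0^2 (9*x^2 + 12*x + 4) dx. Term by term:
    ∫_0^2 9*x^2 dx = 24;  ∫_0^2 12*x dx = 24;  ∫_0^2 4 dx = 8.
  Sum: 24 + 24 + 8 = 56.
  ∫_0^2 u'(x)^2 dx = ∫_0^2 (9) dx. Term by term:
    ∫_0^2 9 dx = 18.
Adding: ||u||_{H^1}^2 = 56 + 18 = 74.


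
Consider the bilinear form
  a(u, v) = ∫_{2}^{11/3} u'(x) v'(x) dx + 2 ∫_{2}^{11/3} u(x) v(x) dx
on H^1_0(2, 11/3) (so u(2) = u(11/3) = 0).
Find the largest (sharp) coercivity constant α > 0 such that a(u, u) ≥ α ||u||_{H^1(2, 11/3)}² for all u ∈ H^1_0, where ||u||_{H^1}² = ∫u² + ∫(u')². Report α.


α = 1

Coercivity of a(·,·) on H^1_0(2, 11/3) means a(u, u) ≥ α ||u||_{H^1}² for every u ∈ H^1_0.
The interval has length L = 5/3, and Poincaré/coercivity depend only on L. Here a(u, u) = ∫(u')² + (2)·∫u².
Here c = 2 ≥ 1, so a(u,u) = ∫(u')² + c∫u² ≥ ∫(u')² + ∫u² = ||u||_{H^1}², i.e. α = 1 works. No larger α is possible: a(u,u) ≥ α||u||_{H^1}² means (1−α)∫(u')² ≥ (α−c)∫u², and for the modes u_n = sin(nπ(x−x₀)/L) (x₀ the left endpoint) one has ∫u_n²/∫(u_n')² = (L/(nπ))² → 0, so a(u_n,u_n)/||u_n||_{H^1}² → 1. Hence the optimal constant is α = 1.
Therefore α = 1.


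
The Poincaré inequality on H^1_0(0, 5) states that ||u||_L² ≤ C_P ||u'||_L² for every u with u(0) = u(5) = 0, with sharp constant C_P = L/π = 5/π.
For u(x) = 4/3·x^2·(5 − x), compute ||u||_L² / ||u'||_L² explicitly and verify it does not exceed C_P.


||u||_L² / ||u'||_L² = 5*sqrt(14)/14 < C_P = 5/π.

u(x) = 4/3·x^2·(5 − x), so u'(x) = 4*x*(10 - 3*x)/3.
u(x) = 4/3·x^2·(5 − x) vanishes at x = 0 and x = 5, so u ∈ H^1_0(0, 5). Differentiate via the product rule and integrate the resulting polynomials term by term.
  ∫_0^5 u² dx = ∫_0^5 (16*x^6/9 - 160*x^5/9 + 400*x^4/9) dx. Term by term:
    ∫_0^5 16*x^6/9 dx = 1250000/63;  ∫_0^5 -160*x^5/9 dx = -1250000/27;  ∫_0^5 400*x^4/9 dx = 250000/9.
  Sum: 1250000/63 − 1250000/27 + 250000/9 = 250000/189.
  ∫_0^5 (u')² dx = ∫_0^5 (16*x^4 - 320*x^3/3 + 1600*x^2/9) dx. Term by term:
    ∫_0^5 16*x^4 dx = 10000;  ∫_0^5 -320*x^3/3 dx = -50000/3;  ∫_0^5 1600*x^2/9 dx = 200000/27.
  Sum: 10000 − 50000/3 + 200000/27 = 20000/27.
∫_0^5 u² dx = 250000/189, so ||u||_L² = 500*sqrt(21)/63.
∫_0^5 (u')² dx = 20000/27, so ||u'||_L² = 100*sqrt(6)/9.
Ratio ||u||_L² / ||u'||_L² = 5*sqrt(14)/14.
Sharp Poincaré constant on H^1_0(0, 5) is C_P = L/π = 5/π, achieved by sin(π/5·x).
A polynomial bump cannot attain the sharp Poincaré constant (only the first sine eigenfunction does), so the ratio is strictly less than C_P, consistent with ||u||_L² ≤ C_P ||u'||_L².


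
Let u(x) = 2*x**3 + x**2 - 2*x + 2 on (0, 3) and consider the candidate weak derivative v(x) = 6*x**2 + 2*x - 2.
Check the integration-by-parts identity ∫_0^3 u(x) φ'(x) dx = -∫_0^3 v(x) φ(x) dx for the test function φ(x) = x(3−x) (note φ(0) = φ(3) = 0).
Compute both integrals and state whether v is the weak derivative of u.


LHS = -387/5, RHS = -387/5. Yes, v = u' weakly.

u(x) = 2*x**3 + x**2 - 2*x + 2, classical derivative u'(x) = 6*x**2 + 2*x - 2.
φ(x) = x(3−x), so φ'(x) = 3 - 2*x.
Note φ(0) = φ(3) = 0, so the boundary term u·φ vanishes.
LHS = ∫_0^3 u(x) φ'(x) dx = ∫_0^3 (-4*x^4 + 4*x^3 + 7*x^2 - 10*x + 6) dx. Term by term:
  ∫_0^3 -4*x^4 dx = -972/5;  ∫_0^3 4*x^3 dx = 81;  ∫_0^3 7*x^2 dx = 63;
  ∫_0^3 -10*x dx = -45;  ∫_0^3 6 dx = 18.
Sum: -972/5 + 81 + 63 − 45 + 18 = -387/5.
So LHS = -387/5.
∫_0^3 v(x) φ(x) dx = ∫_0^3 (-6*x^4 + 16*x^3 + 8*x^2 - 6*x) dx. Term by term:
  ∫_0^3 -6*x^4 dx = -1458/5;  ∫_0^3 16*x^3 dx = 324;  ∫_0^3 8*x^2 dx = 72;
  ∫_0^3 -6*x dx = -27.
Sum: -1458/5 + 324 + 72 − 27 = 387/5.
So RHS = -∫_0^3 v(x) φ(x) dx = -387/5.
LHS = RHS, so the identity holds for this test φ.
Moreover u is smooth here and v(x) = u'(x) = 6*x**2 + 2*x - 2 pointwise, so the identity holds for every test function. Hence v is the weak derivative of u.


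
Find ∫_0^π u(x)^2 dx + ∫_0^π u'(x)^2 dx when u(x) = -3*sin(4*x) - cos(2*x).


||u||_{H^1(0,π)}^2 = 79*π

u'(x) = 2*sin(2*x) - 12*cos(4*x).
Expand u² and (u')² and integrate term by term on (0, π), using: for integers n ≥ 1, ∫_0^π sin²(nx) dx = ∫_0^π cos²(nx) dx = π/2; for n ≠ n', ∫_0^π sin(nx)sin(n'x) dx = ∫_0^π cos(nx)cos(n'x) dx = 0; and by product-to-sum, ∫_0^π sin(nx)cos(n'x) dx = ½∫_0^π [sin((n+n')x) + sin((n−n')x)] dx, which is 0 when n+n' is even and 2n/(n²−n'²) when n+n' is odd (it need not vanish on (0, π)).
  u² squared terms: (-1)²·∫cos(2x)² dx = 1·π/2 = π/2;  (-3)²·∫sin(4x)² dx = 9·π/2 = 9*π/2.
  u² cross terms: 2·(-1)·(-3)·∫cos(2x)·sin(4x) dx = 6·(0) = 0.
  So ∫_0^π u² dx = π/2 + 9*π/2 + 0 = 5*π.
  (u')² squared terms: (-12)²·∫cos(4x)² dx = 144·π/2 = 72*π;  (2)²·∫sin(2x)² dx = 4·π/2 = 2*π.
  (u')² cross terms: 2·(-12)·(2)·∫cos(4x)·sin(2x) dx = -48·(0) = 0.
  So ∫_0^π (u')² dx = 72*π + 2*π + 0 = 74*π.
||u||_{H^1}^2 = (5*π) + (74*π) = 79*π.
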